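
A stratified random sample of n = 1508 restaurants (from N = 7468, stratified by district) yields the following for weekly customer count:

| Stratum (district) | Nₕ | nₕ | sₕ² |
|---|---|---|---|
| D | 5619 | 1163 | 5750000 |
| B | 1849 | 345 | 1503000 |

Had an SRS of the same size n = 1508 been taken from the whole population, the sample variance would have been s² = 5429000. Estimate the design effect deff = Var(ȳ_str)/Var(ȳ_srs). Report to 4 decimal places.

Var(ȳ_str) = Σ Wₕ²(1−fₕ)sₕ²/nₕ with Wₕ = Nₕ/7468:
  D: (5619/7468)²·(1−1163/5619)·5750000/1163 = 2219.646
  B: (1849/7468)²·(1−345/1849)·1503000/345 = 217.22811
  → Var(ȳ_str) = 2436.8741.
Var(ȳ_srs) = (1 − 1508/7468)·5429000/1508 = 2873.1642.
deff = 2436.8741 / 2873.1642 = 0.8481.

0.8481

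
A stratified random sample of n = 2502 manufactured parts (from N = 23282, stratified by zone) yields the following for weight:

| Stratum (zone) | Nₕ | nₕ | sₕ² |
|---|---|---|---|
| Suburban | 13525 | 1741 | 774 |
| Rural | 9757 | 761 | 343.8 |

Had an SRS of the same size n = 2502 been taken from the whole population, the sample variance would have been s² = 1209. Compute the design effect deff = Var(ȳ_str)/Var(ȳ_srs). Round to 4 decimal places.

0.4727

Var(ȳ_str) = Σ Wₕ²(1−fₕ)sₕ²/nₕ with Wₕ = Nₕ/23282:
  Suburban: (13525/23282)²·(1−1741/13525)·774/1741 = 0.13071687
  Rural: (9757/23282)²·(1−761/9757)·343.8/761 = 0.073155401
  → Var(ȳ_str) = 0.20387227.
Var(ȳ_srs) = (1 − 2502/23282)·1209/2502 = 0.4312849.
deff = 0.20387227 / 0.4312849 = 0.4727.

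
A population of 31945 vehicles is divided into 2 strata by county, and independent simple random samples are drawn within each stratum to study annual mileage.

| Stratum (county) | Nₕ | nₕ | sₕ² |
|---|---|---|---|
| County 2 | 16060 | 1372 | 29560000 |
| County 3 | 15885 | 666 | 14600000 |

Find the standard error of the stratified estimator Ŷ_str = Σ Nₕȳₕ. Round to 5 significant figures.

3.2221 × 10^6

Var(Ŷ_str) = Σₕ Nₕ²(1 − fₕ)sₕ²/nₕ.
County 2: 16060²·(1 − 1372/16060)·29560000/1372 = 5.0822792 × 10^12.
County 3: 15885²·(1 − 666/15885)·14600000/666 = 5.2997083 × 10^12.
Sum = 1.0381988 × 10^13.
SE = √(1.0381988 × 10^13) = 3.2221 × 10^6.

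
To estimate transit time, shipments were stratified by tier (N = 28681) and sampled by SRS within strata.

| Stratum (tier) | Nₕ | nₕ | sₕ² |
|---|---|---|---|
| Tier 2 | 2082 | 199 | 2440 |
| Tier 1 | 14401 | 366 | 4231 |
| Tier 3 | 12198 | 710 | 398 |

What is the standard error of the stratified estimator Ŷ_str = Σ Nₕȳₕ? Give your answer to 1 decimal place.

49629.9

Var(Ŷ_str) = Σₕ Nₕ²(1 − fₕ)sₕ²/nₕ.
Tier 2: 2082²·(1 − 199/2082)·2440/199 = 4.80693 × 10^7.
Tier 1: 14401²·(1 − 366/14401)·4231/366 = 2.3365066 × 10^9.
Tier 3: 12198²·(1 − 710/12198)·398/710 = 7.8552096 × 10^7.
Sum = 2.463128 × 10^9.
SE = √(2.463128 × 10^9) = 49629.9.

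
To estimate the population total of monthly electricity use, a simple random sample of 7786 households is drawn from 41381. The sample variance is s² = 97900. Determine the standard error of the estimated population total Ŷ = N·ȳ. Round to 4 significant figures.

Var(Ŷ) = N²·Var(ȳ) = N²·(1 − n/N)·s²/n.
f = 7786/41381 = 0.18815398; Var(ȳ) = 0.81184602·97900/7786 = 10.20803.
Var(Ŷ) = 41381² · 10.20803 = 1.74801 × 10^10.
SE(Ŷ) = √(1.74801 × 10^10) = 132200.

132200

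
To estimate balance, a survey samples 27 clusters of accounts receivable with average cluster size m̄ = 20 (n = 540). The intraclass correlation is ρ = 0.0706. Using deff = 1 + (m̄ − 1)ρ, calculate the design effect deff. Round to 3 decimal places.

2.341

deff = 1 + (20 − 1)·0.0706 = 1 + 1.3414 = 2.3414.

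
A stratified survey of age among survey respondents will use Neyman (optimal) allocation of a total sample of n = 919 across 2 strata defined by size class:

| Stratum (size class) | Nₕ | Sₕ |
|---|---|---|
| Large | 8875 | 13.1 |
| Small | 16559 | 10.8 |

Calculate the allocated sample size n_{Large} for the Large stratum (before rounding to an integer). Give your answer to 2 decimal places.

362.06

Neyman allocation: nₕ = n·NₕSₕ / Σⱼ NⱼSⱼ.
Σ NⱼSⱼ = 8875·13.1 + 16559·10.8 = 295099.7.
n_{Large} = 919·8875·13.1 / 295099.7 = 362.06.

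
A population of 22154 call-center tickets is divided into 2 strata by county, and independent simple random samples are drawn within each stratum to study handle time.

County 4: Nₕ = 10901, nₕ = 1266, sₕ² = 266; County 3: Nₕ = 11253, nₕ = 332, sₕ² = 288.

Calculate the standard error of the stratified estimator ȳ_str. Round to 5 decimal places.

Var(ȳ_str) = Σₕ Wₕ²(1 − fₕ)sₕ²/nₕ with Wₕ = Nₕ/N, N = 22154.
County 4: Wₕ = 0.49205561; term = 0.49205561²·(1 − 0.11613613)·266/1266 = 0.044963663.
County 3: Wₕ = 0.50794439; term = 0.50794439²·(1 − 0.02950324)·288/332 = 0.21721051.
Sum = 0.26217417.
SE = √(0.26217417) = 0.51203.

0.51203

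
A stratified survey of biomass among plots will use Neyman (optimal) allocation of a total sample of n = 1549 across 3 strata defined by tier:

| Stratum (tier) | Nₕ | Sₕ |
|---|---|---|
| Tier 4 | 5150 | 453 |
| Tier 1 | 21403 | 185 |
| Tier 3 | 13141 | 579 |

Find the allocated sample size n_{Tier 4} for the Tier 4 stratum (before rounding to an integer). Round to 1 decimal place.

Neyman allocation: nₕ = n·NₕSₕ / Σⱼ NⱼSⱼ.
Σ NⱼSⱼ = 5150·453 + 21403·185 + 13141·579 = 1.3901144 × 10^7.
n_{Tier 4} = 1549·5150·453 / (1.3901144 × 10^7) = 260.0.

260.0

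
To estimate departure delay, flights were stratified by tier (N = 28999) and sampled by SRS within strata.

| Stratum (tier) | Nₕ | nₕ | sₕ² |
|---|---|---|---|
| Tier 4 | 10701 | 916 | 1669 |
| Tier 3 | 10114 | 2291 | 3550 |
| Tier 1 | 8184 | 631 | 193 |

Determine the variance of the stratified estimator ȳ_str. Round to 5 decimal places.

Var(ȳ_str) = Σₕ Wₕ²(1 − fₕ)sₕ²/nₕ with Wₕ = Nₕ/N, N = 28999.
Tier 4: Wₕ = 0.36901272; term = 0.36901272²·(1 − 0.08559948)·1669/916 = 0.22687154.
Tier 3: Wₕ = 0.34877065; term = 0.34877065²·(1 − 0.22651770)·3550/2291 = 0.14579193.
Tier 1: Wₕ = 0.28221663; term = 0.28221663²·(1 − 0.07710166)·193/631 = 0.022482625.
Sum = 0.3951461.

0.39515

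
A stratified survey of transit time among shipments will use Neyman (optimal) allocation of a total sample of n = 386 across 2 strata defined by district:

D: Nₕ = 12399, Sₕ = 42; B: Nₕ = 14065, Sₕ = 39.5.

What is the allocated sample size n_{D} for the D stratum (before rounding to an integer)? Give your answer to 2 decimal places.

Neyman allocation: nₕ = n·NₕSₕ / Σⱼ NⱼSⱼ.
Σ NⱼSⱼ = 12399·42 + 14065·39.5 = 1.0763255 × 10^6.
n_{D} = 386·12399·42 / (1.0763255 × 10^6) = 186.76.

186.76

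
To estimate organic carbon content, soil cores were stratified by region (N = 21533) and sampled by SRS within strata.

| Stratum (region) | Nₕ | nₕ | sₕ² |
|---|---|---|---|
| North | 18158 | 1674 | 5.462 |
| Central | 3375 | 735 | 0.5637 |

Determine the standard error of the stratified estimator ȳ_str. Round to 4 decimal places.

Var(ȳ_str) = Σₕ Wₕ²(1 − fₕ)sₕ²/nₕ with Wₕ = Nₕ/N, N = 21533.
North: Wₕ = 0.84326383; term = 0.84326383²·(1 − 0.09219077)·5.462/1674 = 0.0021062881.
Central: Wₕ = 0.15673617; term = 0.15673617²·(1 − 0.21777778)·0.5637/735 = 1.4737687 × 10^-5.
Sum = 0.0021210258.
SE = √(0.0021210258) = 0.0461.

0.0461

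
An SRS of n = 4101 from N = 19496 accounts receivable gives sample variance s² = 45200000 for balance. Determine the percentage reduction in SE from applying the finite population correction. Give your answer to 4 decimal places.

f = n/N = 4101/19496 = 0.21035084.
SE_no-fpc = √(s²/n) = 104.98429; SE_fpc = √((1−f)s²/n) = 93.291359.
Ratio = √(1−f) = 0.88862206. Reduction = 100·(1 − 0.88862206) = 11.1378%.

11.1378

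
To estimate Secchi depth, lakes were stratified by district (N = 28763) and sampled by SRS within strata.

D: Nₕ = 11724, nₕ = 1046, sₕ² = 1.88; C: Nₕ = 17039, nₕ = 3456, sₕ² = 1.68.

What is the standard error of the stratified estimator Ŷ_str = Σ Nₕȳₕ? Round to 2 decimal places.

Var(Ŷ_str) = Σₕ Nₕ²(1 − fₕ)sₕ²/nₕ.
D: 11724²·(1 − 1046/11724)·1.88/1046 = 225004.86.
C: 17039²·(1 − 3456/17039)·1.68/3456 = 112505.91.
Sum = 337510.77.
SE = √(337510.77) = 580.96.

580.96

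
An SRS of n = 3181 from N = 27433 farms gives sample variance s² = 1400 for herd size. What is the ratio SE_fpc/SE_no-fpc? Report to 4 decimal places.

f = n/N = 3181/27433 = 0.11595524.
SE_no-fpc = √(s²/n) = 0.66341026; SE_fpc = √((1−f)s²/n) = 0.62376257.
Ratio = √(1−f) = 0.94023655.

0.9402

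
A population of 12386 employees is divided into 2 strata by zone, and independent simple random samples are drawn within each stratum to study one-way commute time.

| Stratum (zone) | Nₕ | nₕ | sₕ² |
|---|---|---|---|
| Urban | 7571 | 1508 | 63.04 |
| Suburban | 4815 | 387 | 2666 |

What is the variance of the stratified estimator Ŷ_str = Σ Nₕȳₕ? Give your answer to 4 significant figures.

1.488 × 10^8

Var(Ŷ_str) = Σₕ Nₕ²(1 − fₕ)sₕ²/nₕ.
Urban: 7571²·(1 − 1508/7571)·63.04/1508 = 1.9189147 × 10^6.
Suburban: 4815²·(1 − 387/4815)·2666/387 = 1.4687676 × 10^8.
Sum = 1.4879567 × 10^8.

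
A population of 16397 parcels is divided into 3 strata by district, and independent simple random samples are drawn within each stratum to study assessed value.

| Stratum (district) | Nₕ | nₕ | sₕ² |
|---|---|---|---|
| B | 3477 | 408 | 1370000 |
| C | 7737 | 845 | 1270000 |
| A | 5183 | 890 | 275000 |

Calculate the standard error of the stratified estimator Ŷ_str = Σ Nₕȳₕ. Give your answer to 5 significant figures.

Var(Ŷ_str) = Σₕ Nₕ²(1 − fₕ)sₕ²/nₕ.
B: 3477²·(1 − 408/3477)·1370000/408 = 3.5831252 × 10^10.
C: 7737²·(1 − 845/7737)·1270000/845 = 8.0142868 × 10^10.
A: 5183²·(1 − 890/5183)·275000/890 = 6.8751913 × 10^9.
Sum = 1.2284931 × 10^11.
SE = √(1.2284931 × 10^11) = 350500.

350500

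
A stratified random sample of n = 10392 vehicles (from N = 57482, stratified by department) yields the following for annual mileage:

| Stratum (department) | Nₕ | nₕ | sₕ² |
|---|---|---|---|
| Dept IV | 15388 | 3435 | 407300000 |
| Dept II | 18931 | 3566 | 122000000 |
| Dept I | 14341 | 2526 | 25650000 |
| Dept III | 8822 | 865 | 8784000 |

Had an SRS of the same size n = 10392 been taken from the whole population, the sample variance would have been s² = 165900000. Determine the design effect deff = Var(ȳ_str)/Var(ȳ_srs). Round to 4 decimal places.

0.7913

Var(ȳ_str) = Σ Wₕ²(1−fₕ)sₕ²/nₕ with Wₕ = Nₕ/57482:
  Dept IV: (15388/57482)²·(1−3435/15388)·407300000/3435 = 6600.5941
  Dept II: (18931/57482)²·(1−3566/18931)·122000000/3566 = 3011.7635
  Dept I: (14341/57482)²·(1−2526/14341)·25650000/2526 = 520.71902
  Dept III: (8822/57482)²·(1−865/8822)·8784000/865 = 215.73911
  → Var(ȳ_str) = 10348.816.
Var(ȳ_srs) = (1 − 10392/57482)·165900000/10392 = 13078.082.
deff = 10348.816 / 13078.082 = 0.7913.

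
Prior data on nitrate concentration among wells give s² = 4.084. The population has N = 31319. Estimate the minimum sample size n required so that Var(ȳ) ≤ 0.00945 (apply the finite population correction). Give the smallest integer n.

427

Without fpc, n₀ = s²/D = 4.084/0.00945 = 432.1693.
With fpc, (1 − n/N)·s²/n ≤ D requires n ≥ n₀/(1 + n₀/N) = 432.1693/(1 + 432.1693/31319) = 426.2870.
Rounding up, n = 427.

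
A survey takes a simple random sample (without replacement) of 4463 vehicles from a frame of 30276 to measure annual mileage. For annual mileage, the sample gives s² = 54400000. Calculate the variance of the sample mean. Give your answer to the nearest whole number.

Under SRS without replacement, Var(ȳ) = (1 − f)·s²/n with f = n/N = 4463/30276 = 0.14741049.
Var(ȳ) = (1 − 0.14741049)·54400000/4463 = 0.85258951·12189.11 = 10392.308.

10392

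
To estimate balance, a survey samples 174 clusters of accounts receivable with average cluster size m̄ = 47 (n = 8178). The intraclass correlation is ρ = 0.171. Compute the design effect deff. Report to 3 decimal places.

8.866

deff = 1 + (47 − 1)·0.171 = 1 + 7.866 = 8.866.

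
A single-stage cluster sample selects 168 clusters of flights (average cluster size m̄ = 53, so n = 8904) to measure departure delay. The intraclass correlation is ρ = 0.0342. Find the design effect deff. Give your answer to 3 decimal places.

deff = 1 + (53 − 1)·0.0342 = 1 + 1.7784 = 2.7784.

2.778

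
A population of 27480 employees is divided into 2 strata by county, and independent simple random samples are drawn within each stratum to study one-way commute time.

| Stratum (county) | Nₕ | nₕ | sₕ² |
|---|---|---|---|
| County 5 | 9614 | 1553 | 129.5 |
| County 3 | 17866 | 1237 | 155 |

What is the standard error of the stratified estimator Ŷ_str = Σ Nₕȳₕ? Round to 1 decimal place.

Var(Ŷ_str) = Σₕ Nₕ²(1 − fₕ)sₕ²/nₕ.
County 5: 9614²·(1 − 1553/9614)·129.5/1553 = 6.462363 × 10^6.
County 3: 17866²·(1 − 1237/17866)·155/1237 = 3.7226779 × 10^7.
Sum = 4.3689142 × 10^7.
SE = √(4.3689142 × 10^7) = 6609.8.

6609.8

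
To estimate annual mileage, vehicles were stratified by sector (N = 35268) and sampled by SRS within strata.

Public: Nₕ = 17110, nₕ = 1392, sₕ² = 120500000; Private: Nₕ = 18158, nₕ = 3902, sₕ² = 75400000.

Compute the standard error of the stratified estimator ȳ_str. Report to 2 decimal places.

Var(ȳ_str) = Σₕ Wₕ²(1 − fₕ)sₕ²/nₕ with Wₕ = Nₕ/N, N = 35268.
Public: Wₕ = 0.48514234; term = 0.48514234²·(1 − 0.08135593)·120500000/1392 = 18716.879.
Private: Wₕ = 0.51485766; term = 0.51485766²·(1 − 0.21489151)·75400000/3902 = 4021.5004.
Sum = 22738.379.
SE = √(22738.379) = 150.79.

150.79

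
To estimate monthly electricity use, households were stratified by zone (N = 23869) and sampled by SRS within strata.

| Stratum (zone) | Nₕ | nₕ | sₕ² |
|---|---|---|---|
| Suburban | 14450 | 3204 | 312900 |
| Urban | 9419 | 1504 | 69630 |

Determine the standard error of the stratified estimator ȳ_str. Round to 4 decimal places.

5.8235

Var(ȳ_str) = Σₕ Wₕ²(1 − fₕ)sₕ²/nₕ with Wₕ = Nₕ/N, N = 23869.
Suburban: Wₕ = 0.60538774; term = 0.60538774²·(1 − 0.22173010)·312900/3204 = 27.855473.
Urban: Wₕ = 0.39461226; term = 0.39461226²·(1 − 0.15967725)·69630/1504 = 6.0580915.
Sum = 33.913565.
SE = √(33.913565) = 5.8235.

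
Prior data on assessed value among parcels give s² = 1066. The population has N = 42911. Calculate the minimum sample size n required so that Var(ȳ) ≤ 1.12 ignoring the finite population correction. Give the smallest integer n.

952

Without fpc, n₀ = s²/D = 1066/1.12 = 951.7857.
Rounding up, n = 952.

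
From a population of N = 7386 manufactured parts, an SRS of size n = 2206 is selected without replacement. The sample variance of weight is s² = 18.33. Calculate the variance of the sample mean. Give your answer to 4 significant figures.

Under SRS without replacement, Var(ȳ) = (1 − f)·s²/n with f = n/N = 2206/7386 = 0.29867317.
Var(ȳ) = (1 − 0.29867317)·18.33/2206 = 0.70132683·0.0083091568 = 0.0058274347.

0.005827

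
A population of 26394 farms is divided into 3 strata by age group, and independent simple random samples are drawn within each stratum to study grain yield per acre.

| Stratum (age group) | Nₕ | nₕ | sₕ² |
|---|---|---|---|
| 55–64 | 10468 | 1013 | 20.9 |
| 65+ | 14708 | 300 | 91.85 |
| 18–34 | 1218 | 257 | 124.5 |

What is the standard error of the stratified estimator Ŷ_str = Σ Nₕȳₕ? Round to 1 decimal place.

Var(Ŷ_str) = Σₕ Nₕ²(1 − fₕ)sₕ²/nₕ.
55–64: 10468²·(1 − 1013/10468)·20.9/1013 = 2.0420299 × 10^6.
65+: 14708²·(1 − 300/14708)·91.85/300 = 6.4880655 × 10^7.
18–34: 1218²·(1 − 257/1218)·124.5/257 = 567031.13.
Sum = 6.7489716 × 10^7.
SE = √(6.7489716 × 10^7) = 8215.2.

8215.2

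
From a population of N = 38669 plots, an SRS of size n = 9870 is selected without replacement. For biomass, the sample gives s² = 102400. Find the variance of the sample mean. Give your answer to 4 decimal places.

Under SRS without replacement, Var(ȳ) = (1 − f)·s²/n with f = n/N = 9870/38669 = 0.25524322.
Var(ȳ) = (1 − 0.25524322)·102400/9870 = 0.74475678·10.374873 = 7.7267573.

7.7268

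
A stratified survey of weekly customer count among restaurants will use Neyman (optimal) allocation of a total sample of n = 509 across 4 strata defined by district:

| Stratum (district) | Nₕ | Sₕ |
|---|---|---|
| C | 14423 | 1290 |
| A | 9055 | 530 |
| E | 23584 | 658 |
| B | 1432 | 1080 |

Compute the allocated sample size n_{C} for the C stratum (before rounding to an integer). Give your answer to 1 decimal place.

234.0

Neyman allocation: nₕ = n·NₕSₕ / Σⱼ NⱼSⱼ.
Σ NⱼSⱼ = 14423·1290 + 9055·530 + 23584·658 + 1432·1080 = 4.0469652 × 10^7.
n_{C} = 509·14423·1290 / (4.0469652 × 10^7) = 234.0.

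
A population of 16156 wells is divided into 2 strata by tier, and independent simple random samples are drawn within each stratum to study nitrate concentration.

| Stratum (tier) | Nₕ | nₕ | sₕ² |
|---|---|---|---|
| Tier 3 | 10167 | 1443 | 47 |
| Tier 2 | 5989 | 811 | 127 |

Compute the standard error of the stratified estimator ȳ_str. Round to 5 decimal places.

Var(ȳ_str) = Σₕ Wₕ²(1 − fₕ)sₕ²/nₕ with Wₕ = Nₕ/N, N = 16156.
Tier 3: Wₕ = 0.62930181; term = 0.62930181²·(1 − 0.14192977)·47/1443 = 0.011068081.
Tier 2: Wₕ = 0.37069819; term = 0.37069819²·(1 − 0.13541493)·127/811 = 0.01860508.
Sum = 0.029673161.
SE = √(0.029673161) = 0.17226.

0.17226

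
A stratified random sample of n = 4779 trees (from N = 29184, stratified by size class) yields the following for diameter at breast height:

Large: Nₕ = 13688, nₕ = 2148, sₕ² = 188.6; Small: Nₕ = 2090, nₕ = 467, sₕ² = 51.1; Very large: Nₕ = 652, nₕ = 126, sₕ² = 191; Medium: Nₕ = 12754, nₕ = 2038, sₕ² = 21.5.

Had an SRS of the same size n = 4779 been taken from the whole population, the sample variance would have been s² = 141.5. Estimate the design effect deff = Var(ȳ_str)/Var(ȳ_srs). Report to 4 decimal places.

Var(ȳ_str) = Σ Wₕ²(1−fₕ)sₕ²/nₕ with Wₕ = Nₕ/29184:
  Large: (13688/29184)²·(1−2148/13688)·188.6/2148 = 0.016284093
  Small: (2090/29184)²·(1−467/2090)·51.1/467 = 4.3579194 × 10^-4
  Very large: (652/29184)²·(1−126/652)·191/126 = 6.1038876 × 10^-4
  Medium: (12754/29184)²·(1−2038/12754)·21.5/2038 = 0.0016928706
  → Var(ȳ_str) = 0.019023144.
Var(ȳ_srs) = (1 − 4779/29184)·141.5/4779 = 0.024760158.
deff = 0.019023144 / 0.024760158 = 0.7683.

0.7683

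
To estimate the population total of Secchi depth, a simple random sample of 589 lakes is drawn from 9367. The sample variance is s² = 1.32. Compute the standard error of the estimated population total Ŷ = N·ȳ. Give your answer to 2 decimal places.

Var(Ŷ) = N²·Var(ȳ) = N²·(1 − n/N)·s²/n.
f = 589/9367 = 0.06288032; Var(ȳ) = 0.93711968·1.32/589 = 0.0021001663.
Var(Ŷ) = 9367² · 0.0021001663 = 184270.04.
SE(Ŷ) = √(184270.04) = 429.27.

429.27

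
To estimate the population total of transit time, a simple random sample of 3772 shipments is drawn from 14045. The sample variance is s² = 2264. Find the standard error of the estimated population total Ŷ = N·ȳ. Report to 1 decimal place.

Var(Ŷ) = N²·Var(ȳ) = N²·(1 − n/N)·s²/n.
f = 3772/14045 = 0.26856533; Var(ȳ) = 0.73143467·2264/3772 = 0.43901593.
Var(Ŷ) = 14045² · 0.43901593 = 8.6601171 × 10^7.
SE(Ŷ) = √(8.6601171 × 10^7) = 9306.0.

9306.0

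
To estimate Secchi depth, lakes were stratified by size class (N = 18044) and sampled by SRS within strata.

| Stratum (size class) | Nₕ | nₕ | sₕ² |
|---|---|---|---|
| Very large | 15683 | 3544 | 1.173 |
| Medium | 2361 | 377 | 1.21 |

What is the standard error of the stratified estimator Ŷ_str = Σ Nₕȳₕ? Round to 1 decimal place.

Var(Ŷ_str) = Σₕ Nₕ²(1 − fₕ)sₕ²/nₕ.
Very large: 15683²·(1 − 3544/15683)·1.173/3544 = 63010.997.
Medium: 2361²·(1 − 377/2361)·1.21/377 = 15034.247.
Sum = 78045.244.
SE = √(78045.244) = 279.4.

279.4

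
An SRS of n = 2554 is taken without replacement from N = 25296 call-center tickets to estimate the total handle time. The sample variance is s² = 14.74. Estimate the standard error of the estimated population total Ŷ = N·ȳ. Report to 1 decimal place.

Var(Ŷ) = N²·Var(ȳ) = N²·(1 − n/N)·s²/n.
f = 2554/25296 = 0.10096458; Var(ȳ) = 0.89903542·14.74/2554 = 0.0051886383.
Var(Ŷ) = 25296² · 0.0051886383 = 3.3201454 × 10^6.
SE(Ŷ) = √(3.3201454 × 10^6) = 1822.1.

1822.1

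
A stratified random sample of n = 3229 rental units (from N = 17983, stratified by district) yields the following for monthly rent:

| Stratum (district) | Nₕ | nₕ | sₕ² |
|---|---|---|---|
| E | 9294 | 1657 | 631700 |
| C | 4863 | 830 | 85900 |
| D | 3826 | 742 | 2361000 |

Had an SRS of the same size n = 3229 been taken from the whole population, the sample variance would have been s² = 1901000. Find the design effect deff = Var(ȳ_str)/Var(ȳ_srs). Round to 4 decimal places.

Var(ȳ_str) = Σ Wₕ²(1−fₕ)sₕ²/nₕ with Wₕ = Nₕ/17983:
  E: (9294/17983)²·(1−1657/9294)·631700/1657 = 83.673809
  C: (4863/17983)²·(1−830/4863)·85900/830 = 6.276583
  D: (3826/17983)²·(1−742/3826)·2361000/742 = 116.09864
  → Var(ȳ_str) = 206.04903.
Var(ȳ_srs) = (1 − 3229/17983)·1901000/3229 = 483.01621.
deff = 206.04903 / 483.01621 = 0.4266.

0.4266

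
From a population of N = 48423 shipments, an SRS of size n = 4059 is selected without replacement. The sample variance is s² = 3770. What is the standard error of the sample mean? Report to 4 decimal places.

0.9225

Under SRS without replacement, Var(ȳ) = (1 − f)·s²/n with f = n/N = 4059/48423 = 0.08382380.
Var(ȳ) = (1 − 0.08382380)·3770/4059 = 0.91617620·0.9288002 = 0.85094463.
SE(ȳ) = √(0.85094463) = 0.9225.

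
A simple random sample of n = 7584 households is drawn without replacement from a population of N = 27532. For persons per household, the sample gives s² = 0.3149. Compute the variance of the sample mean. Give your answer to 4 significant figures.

Under SRS without replacement, Var(ȳ) = (1 − f)·s²/n with f = n/N = 7584/27532 = 0.27546128.
Var(ȳ) = (1 − 0.27546128)·0.3149/7584 = 0.72453872·4.1521624 × 10^-5 = 3.0084025 × 10^-5.

3.008 × 10^-5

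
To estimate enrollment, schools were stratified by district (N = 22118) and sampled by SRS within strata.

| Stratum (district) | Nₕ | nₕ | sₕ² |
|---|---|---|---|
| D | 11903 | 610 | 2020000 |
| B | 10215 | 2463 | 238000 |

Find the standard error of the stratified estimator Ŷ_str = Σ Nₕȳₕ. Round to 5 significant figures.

672890

Var(Ŷ_str) = Σₕ Nₕ²(1 − fₕ)sₕ²/nₕ.
D: 11903²·(1 − 610/11903)·2020000/610 = 4.4513044 × 10^11.
B: 10215²·(1 − 2463/10215)·238000/2463 = 7.6518189 × 10^9.
Sum = 4.5278226 × 10^11.
SE = √(4.5278226 × 10^11) = 672890.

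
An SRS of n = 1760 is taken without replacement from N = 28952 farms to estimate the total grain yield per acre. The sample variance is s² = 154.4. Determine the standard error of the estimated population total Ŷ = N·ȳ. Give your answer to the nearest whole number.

8311

Var(Ŷ) = N²·Var(ȳ) = N²·(1 − n/N)·s²/n.
f = 1760/28952 = 0.06079027; Var(ȳ) = 0.93920973·154.4/1760 = 0.082394308.
Var(Ŷ) = 28952² · 0.082394308 = 6.9064417 × 10^7.
SE(Ŷ) = √(6.9064417 × 10^7) = 8311.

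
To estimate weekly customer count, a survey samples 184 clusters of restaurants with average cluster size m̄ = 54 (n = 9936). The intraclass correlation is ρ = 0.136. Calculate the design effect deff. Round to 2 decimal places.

8.21

deff = 1 + (54 − 1)·0.136 = 1 + 7.208 = 8.208.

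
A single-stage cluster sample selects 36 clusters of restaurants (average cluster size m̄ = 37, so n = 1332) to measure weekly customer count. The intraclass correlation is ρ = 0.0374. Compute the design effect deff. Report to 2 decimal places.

2.35

deff = 1 + (37 − 1)·0.0374 = 1 + 1.3464 = 2.3464.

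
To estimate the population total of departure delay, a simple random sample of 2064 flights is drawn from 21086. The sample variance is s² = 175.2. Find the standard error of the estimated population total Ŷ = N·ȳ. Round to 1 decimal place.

Var(Ŷ) = N²·Var(ȳ) = N²·(1 − n/N)·s²/n.
f = 2064/21086 = 0.09788485; Var(ȳ) = 0.90211515·175.2/2064 = 0.07657489.
Var(Ŷ) = 21086² · 0.07657489 = 3.4046681 × 10^7.
SE(Ŷ) = √(3.4046681 × 10^7) = 5835.0.

5835.0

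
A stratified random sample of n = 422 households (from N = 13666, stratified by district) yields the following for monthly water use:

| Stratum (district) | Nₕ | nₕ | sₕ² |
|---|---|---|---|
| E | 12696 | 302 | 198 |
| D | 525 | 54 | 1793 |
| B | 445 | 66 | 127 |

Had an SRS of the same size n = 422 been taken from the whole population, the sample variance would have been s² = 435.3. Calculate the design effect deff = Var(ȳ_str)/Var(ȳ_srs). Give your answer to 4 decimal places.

Var(ȳ_str) = Σ Wₕ²(1−fₕ)sₕ²/nₕ with Wₕ = Nₕ/13666:
  E: (12696/13666)²·(1−302/12696)·198/302 = 0.55240019
  D: (525/13666)²·(1−54/525)·1793/54 = 0.043962654
  B: (445/13666)²·(1−66/445)·127/66 = 0.0017377055
  → Var(ȳ_str) = 0.59810055.
Var(ȳ_srs) = (1 − 422/13666)·435.3/422 = 0.99966381.
deff = 0.59810055 / 0.99966381 = 0.5983.

0.5983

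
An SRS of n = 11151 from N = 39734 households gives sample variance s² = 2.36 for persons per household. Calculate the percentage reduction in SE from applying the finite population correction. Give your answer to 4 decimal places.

15.1850

f = n/N = 11151/39734 = 0.28064126.
SE_no-fpc = √(s²/n) = 0.014547859; SE_fpc = √((1−f)s²/n) = 0.01233877.
Ratio = √(1−f) = 0.84815018. Reduction = 100·(1 − 0.84815018) = 15.1850%.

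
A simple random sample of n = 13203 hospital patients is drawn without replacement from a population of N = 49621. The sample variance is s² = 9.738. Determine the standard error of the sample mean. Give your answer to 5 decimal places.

0.02327

Under SRS without replacement, Var(ȳ) = (1 − f)·s²/n with f = n/N = 13203/49621 = 0.26607686.
Var(ȳ) = (1 − 0.26607686)·9.738/13203 = 0.73392314·7.3755965 × 10^-4 = 5.4131209 × 10^-4.
SE(ȳ) = √(5.4131209 × 10^-4) = 0.02327.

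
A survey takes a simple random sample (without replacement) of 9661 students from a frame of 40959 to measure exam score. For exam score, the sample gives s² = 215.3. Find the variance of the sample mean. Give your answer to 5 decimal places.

Under SRS without replacement, Var(ȳ) = (1 − f)·s²/n with f = n/N = 9661/40959 = 0.23587002.
Var(ȳ) = (1 − 0.23587002)·215.3/9661 = 0.76412998·0.022285478 = 0.017029002.

0.01703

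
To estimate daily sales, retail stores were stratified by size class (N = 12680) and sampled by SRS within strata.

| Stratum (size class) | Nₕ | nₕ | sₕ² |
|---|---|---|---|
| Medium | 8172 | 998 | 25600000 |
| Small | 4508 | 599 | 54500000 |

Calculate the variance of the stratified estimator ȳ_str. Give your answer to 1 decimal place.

19325.2

Var(ȳ_str) = Σₕ Wₕ²(1 − fₕ)sₕ²/nₕ with Wₕ = Nₕ/N, N = 12680.
Medium: Wₕ = 0.64447950; term = 0.64447950²·(1 − 0.12212433)·25600000/998 = 9353.2092.
Small: Wₕ = 0.35552050; term = 0.35552050²·(1 − 0.13287489)·54500000/599 = 9971.9651.
Sum = 19325.174.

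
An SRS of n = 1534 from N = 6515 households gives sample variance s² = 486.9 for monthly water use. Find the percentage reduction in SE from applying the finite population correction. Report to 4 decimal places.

12.5618

f = n/N = 1534/6515 = 0.23545664.
SE_no-fpc = √(s²/n) = 0.5633875; SE_fpc = √((1−f)s²/n) = 0.49261572.
Ratio = √(1−f) = 0.87438170. Reduction = 100·(1 − 0.87438170) = 12.5618%.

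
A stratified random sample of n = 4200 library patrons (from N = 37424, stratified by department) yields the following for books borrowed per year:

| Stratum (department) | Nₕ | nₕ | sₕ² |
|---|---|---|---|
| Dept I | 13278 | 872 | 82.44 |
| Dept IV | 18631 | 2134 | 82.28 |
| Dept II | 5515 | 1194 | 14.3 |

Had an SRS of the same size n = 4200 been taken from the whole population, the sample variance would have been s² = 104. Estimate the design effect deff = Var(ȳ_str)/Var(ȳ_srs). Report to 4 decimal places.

0.9000

Var(ȳ_str) = Σ Wₕ²(1−fₕ)sₕ²/nₕ with Wₕ = Nₕ/37424:
  Dept I: (13278/37424)²·(1−872/13278)·82.44/872 = 0.011119507
  Dept IV: (18631/37424)²·(1−2134/18631)·82.28/2134 = 0.0084613683
  Dept II: (5515/37424)²·(1−1194/5515)·14.3/1194 = 2.0377978 × 10^-4
  → Var(ȳ_str) = 0.019784655.
Var(ȳ_srs) = (1 − 4200/37424)·104/4200 = 0.021982939.
deff = 0.019784655 / 0.021982939 = 0.9000.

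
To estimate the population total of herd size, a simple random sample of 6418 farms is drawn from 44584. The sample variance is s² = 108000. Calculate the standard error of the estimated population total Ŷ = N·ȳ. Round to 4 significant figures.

Var(Ŷ) = N²·Var(ȳ) = N²·(1 − n/N)·s²/n.
f = 6418/44584 = 0.14395299; Var(ȳ) = 0.85604701·108000/6418 = 14.405278.
Var(Ŷ) = 44584² · 14.405278 = 2.8633847 × 10^10.
SE(Ŷ) = √(2.8633847 × 10^10) = 169200.

169200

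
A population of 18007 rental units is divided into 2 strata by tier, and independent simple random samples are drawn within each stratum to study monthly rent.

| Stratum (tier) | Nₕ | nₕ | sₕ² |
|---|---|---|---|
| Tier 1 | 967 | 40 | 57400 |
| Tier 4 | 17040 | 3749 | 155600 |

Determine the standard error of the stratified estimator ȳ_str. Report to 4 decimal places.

Var(ȳ_str) = Σₕ Wₕ²(1 − fₕ)sₕ²/nₕ with Wₕ = Nₕ/N, N = 18007.
Tier 1: Wₕ = 0.05370134; term = 0.05370134²·(1 − 0.04136505)·57400/40 = 3.9671204.
Tier 4: Wₕ = 0.94629866; term = 0.94629866²·(1 − 0.22001174)·155600/3749 = 28.989363.
Sum = 32.956483.
SE = √(32.956483) = 5.7408.

5.7408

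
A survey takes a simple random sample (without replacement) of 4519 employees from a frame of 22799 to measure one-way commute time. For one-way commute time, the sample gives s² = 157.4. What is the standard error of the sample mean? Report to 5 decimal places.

Under SRS without replacement, Var(ȳ) = (1 − f)·s²/n with f = n/N = 4519/22799 = 0.19821045.
Var(ȳ) = (1 − 0.19821045)·157.4/4519 = 0.80178955·0.034830715 = 0.027926903.
SE(ȳ) = √(0.027926903) = 0.16711.

0.16711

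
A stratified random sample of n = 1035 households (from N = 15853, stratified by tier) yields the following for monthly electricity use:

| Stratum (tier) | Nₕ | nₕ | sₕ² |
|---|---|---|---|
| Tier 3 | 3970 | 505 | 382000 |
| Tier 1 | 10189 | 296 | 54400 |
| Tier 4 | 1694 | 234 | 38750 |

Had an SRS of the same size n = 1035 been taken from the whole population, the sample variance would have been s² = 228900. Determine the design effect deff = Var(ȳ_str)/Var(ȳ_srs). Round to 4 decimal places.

0.5648

Var(ȳ_str) = Σ Wₕ²(1−fₕ)sₕ²/nₕ with Wₕ = Nₕ/15853:
  Tier 3: (3970/15853)²·(1−505/3970)·382000/505 = 41.404049
  Tier 1: (10189/15853)²·(1−296/10189)·54400/296 = 73.712958
  Tier 4: (1694/15853)²·(1−234/1694)·38750/234 = 1.6296682
  → Var(ȳ_str) = 116.74668.
Var(ȳ_srs) = (1 − 1035/15853)·228900/1035 = 206.72051.
deff = 116.74668 / 206.72051 = 0.5648.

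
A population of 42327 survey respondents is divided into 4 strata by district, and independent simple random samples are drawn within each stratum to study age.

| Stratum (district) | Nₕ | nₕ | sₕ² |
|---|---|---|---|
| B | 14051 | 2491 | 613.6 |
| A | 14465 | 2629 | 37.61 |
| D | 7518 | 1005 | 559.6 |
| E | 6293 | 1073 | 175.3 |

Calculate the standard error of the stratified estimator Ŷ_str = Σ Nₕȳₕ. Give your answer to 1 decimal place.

8665.5

Var(Ŷ_str) = Σₕ Nₕ²(1 − fₕ)sₕ²/nₕ.
B: 14051²·(1 − 2491/14051)·613.6/2491 = 4.001075 × 10^7.
A: 14465²·(1 − 2629/14465)·37.61/2629 = 2.4492671 × 10^6.
D: 7518²·(1 − 1005/7518)·559.6/1005 = 2.7264343 × 10^7.
E: 6293²·(1 − 1073/6293)·175.3/1073 = 5.3667384 × 10^6.
Sum = 7.5091099 × 10^7.
SE = √(7.5091099 × 10^7) = 8665.5.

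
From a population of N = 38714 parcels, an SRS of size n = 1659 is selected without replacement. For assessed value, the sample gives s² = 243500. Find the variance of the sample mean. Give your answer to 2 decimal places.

140.49

Under SRS without replacement, Var(ȳ) = (1 − f)·s²/n with f = n/N = 1659/38714 = 0.04285271.
Var(ȳ) = (1 − 0.04285271)·243500/1659 = 0.95714729·146.77517 = 140.48545.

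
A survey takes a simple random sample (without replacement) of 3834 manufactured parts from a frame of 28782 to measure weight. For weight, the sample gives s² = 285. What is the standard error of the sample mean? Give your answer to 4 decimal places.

Under SRS without replacement, Var(ȳ) = (1 − f)·s²/n with f = n/N = 3834/28782 = 0.13320826.
Var(ȳ) = (1 − 0.13320826)·285/3834 = 0.86679174·0.074334898 = 0.064432876.
SE(ȳ) = √(0.064432876) = 0.2538.

0.2538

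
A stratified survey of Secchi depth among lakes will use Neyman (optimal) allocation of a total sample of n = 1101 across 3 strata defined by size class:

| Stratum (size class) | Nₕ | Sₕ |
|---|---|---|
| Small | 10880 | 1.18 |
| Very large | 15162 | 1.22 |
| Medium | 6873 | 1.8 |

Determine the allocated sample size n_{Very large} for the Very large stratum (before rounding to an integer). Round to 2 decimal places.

Neyman allocation: nₕ = n·NₕSₕ / Σⱼ NⱼSⱼ.
Σ NⱼSⱼ = 10880·1.18 + 15162·1.22 + 6873·1.8 = 43707.44.
n_{Very large} = 1101·15162·1.22 / 43707.44 = 465.96.

465.96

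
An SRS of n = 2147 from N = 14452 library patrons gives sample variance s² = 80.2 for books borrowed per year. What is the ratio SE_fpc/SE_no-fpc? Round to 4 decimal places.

f = n/N = 2147/14452 = 0.14856075.
SE_no-fpc = √(s²/n) = 0.19327299; SE_fpc = √((1−f)s²/n) = 0.17833968.
Ratio = √(1−f) = 0.92273466.

0.9227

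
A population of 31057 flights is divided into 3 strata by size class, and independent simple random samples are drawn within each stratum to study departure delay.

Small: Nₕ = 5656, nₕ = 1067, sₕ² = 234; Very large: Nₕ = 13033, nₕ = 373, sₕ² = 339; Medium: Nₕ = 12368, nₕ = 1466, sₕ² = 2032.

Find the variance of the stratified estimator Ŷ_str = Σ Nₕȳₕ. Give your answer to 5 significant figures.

3.4254 × 10^8

Var(Ŷ_str) = Σₕ Nₕ²(1 − fₕ)sₕ²/nₕ.
Small: 5656²·(1 − 1067/5656)·234/1067 = 5.6921836 × 10^6.
Very large: 13033²·(1 − 373/13033)·339/373 = 1.4995777 × 10^8.
Medium: 12368²·(1 − 1466/12368)·2032/1466 = 1.8689401 × 10^8.
Sum = 3.4254396 × 10^8.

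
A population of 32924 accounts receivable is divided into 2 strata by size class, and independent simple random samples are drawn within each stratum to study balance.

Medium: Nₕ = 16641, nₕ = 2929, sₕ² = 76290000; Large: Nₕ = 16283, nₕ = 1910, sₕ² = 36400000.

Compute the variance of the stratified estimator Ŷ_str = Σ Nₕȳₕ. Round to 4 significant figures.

Var(Ŷ_str) = Σₕ Nₕ²(1 − fₕ)sₕ²/nₕ.
Medium: 16641²·(1 − 2929/16641)·76290000/2929 = 5.9433112 × 10^12.
Large: 16283²·(1 − 1910/16283)·36400000/1910 = 4.4601541 × 10^12.
Sum = 1.0403465 × 10^13.

1.040 × 10^13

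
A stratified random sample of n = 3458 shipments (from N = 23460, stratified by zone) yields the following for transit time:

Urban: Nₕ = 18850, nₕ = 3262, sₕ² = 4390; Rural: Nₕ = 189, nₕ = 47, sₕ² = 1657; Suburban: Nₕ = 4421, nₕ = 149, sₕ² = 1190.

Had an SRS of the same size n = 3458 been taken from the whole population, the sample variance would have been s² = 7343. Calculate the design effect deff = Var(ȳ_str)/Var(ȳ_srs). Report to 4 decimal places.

0.5492

Var(ȳ_str) = Σ Wₕ²(1−fₕ)sₕ²/nₕ with Wₕ = Nₕ/23460:
  Urban: (18850/23460)²·(1−3262/18850)·4390/3262 = 0.71849922
  Rural: (189/23460)²·(1−47/189)·1657/47 = 0.0017191698
  Suburban: (4421/23460)²·(1−149/4421)·1190/149 = 0.2740668
  → Var(ȳ_str) = 0.99428519.
Var(ȳ_srs) = (1 − 3458/23460)·7343/3458 = 1.8104809.
deff = 0.99428519 / 1.8104809 = 0.5492.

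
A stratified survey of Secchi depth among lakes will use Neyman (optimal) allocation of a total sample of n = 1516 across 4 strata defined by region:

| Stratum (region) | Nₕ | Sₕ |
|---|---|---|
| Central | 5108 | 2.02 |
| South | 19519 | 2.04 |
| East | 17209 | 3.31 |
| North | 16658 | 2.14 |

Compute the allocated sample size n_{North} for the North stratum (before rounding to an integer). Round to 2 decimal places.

Neyman allocation: nₕ = n·NₕSₕ / Σⱼ NⱼSⱼ.
Σ NⱼSⱼ = 5108·2.02 + 19519·2.04 + 17209·3.31 + 16658·2.14 = 142746.83.
n_{North} = 1516·16658·2.14 / 142746.83 = 378.59.

378.59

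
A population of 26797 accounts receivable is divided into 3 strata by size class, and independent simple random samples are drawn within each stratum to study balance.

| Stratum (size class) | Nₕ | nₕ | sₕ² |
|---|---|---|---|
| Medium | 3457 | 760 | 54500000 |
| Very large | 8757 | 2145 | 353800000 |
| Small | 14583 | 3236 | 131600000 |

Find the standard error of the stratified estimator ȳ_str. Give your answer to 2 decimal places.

153.63

Var(ȳ_str) = Σₕ Wₕ²(1 − fₕ)sₕ²/nₕ with Wₕ = Nₕ/N, N = 26797.
Medium: Wₕ = 0.12900698; term = 0.12900698²·(1 − 0.21984380)·54500000/760 = 931.08833.
Very large: Wₕ = 0.32679031; term = 0.32679031²·(1 − 0.24494690)·353800000/2145 = 13299.839.
Small: Wₕ = 0.54420271; term = 0.54420271²·(1 − 0.22190221)·131600000/3236 = 9371.3672.
Sum = 23602.295.
SE = √(23602.295) = 153.63.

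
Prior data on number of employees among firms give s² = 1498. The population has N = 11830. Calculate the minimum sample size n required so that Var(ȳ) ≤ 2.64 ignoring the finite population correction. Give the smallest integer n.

Without fpc, n₀ = s²/D = 1498/2.64 = 567.4242.
Rounding up, n = 568.

568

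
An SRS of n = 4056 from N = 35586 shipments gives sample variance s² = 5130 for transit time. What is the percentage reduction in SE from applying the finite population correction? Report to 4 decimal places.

5.8712

f = n/N = 4056/35586 = 0.11397741.
SE_no-fpc = √(s²/n) = 1.1246301; SE_fpc = √((1−f)s²/n) = 1.0586005.
Ratio = √(1−f) = 0.94128773. Reduction = 100·(1 − 0.94128773) = 5.8712%.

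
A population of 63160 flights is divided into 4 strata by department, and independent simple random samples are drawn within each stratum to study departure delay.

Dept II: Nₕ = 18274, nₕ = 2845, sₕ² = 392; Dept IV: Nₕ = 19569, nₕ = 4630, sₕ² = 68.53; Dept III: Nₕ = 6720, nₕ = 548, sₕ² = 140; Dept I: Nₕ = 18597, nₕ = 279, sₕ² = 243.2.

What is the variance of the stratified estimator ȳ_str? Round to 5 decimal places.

Var(ȳ_str) = Σₕ Wₕ²(1 − fₕ)sₕ²/nₕ with Wₕ = Nₕ/N, N = 63160.
Dept II: Wₕ = 0.28932869; term = 0.28932869²·(1 − 0.15568567)·392/2845 = 0.009738475.
Dept IV: Wₕ = 0.30983217; term = 0.30983217²·(1 − 0.23659870)·68.53/4630 = 0.0010846901.
Dept III: Wₕ = 0.10639645; term = 0.10639645²·(1 − 0.08154762)·140/548 = 0.0026561856.
Dept I: Wₕ = 0.29444269; term = 0.29444269²·(1 − 0.01500242)·243.2/279 = 0.074438236.
Sum = 0.087917587.

0.08792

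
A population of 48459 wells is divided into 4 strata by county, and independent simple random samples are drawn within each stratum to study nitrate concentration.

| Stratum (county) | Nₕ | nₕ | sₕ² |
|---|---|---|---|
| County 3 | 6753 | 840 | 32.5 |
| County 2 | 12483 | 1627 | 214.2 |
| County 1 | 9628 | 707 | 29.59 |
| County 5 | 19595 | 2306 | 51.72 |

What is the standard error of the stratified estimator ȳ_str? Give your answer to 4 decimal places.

0.1141

Var(ȳ_str) = Σₕ Wₕ²(1 − fₕ)sₕ²/nₕ with Wₕ = Nₕ/N, N = 48459.
County 3: Wₕ = 0.13935492; term = 0.13935492²·(1 − 0.12438916)·32.5/840 = 6.5789988 × 10^-4.
County 2: Wₕ = 0.25759921; term = 0.25759921²·(1 − 0.13033726)·214.2/1627 = 0.0075975195.
County 1: Wₕ = 0.19868342; term = 0.19868342²·(1 − 0.07343166)·29.59/707 = 0.0015308276.
County 5: Wₕ = 0.40436245; term = 0.40436245²·(1 − 0.11768308)·51.72/2306 = 0.0032356792.
Sum = 0.013021926.
SE = √(0.013021926) = 0.1141.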